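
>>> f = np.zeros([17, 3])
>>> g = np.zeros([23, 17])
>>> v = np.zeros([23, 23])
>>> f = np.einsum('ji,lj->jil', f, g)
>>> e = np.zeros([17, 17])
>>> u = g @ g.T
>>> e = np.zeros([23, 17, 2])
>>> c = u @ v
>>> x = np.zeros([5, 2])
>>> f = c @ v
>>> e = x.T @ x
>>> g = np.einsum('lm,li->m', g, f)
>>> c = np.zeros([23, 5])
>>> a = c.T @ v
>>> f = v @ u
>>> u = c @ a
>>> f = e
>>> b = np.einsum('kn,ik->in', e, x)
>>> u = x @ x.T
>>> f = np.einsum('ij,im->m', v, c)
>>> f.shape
(5,)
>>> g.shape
(17,)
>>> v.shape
(23, 23)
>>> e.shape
(2, 2)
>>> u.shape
(5, 5)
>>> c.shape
(23, 5)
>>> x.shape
(5, 2)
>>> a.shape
(5, 23)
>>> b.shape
(5, 2)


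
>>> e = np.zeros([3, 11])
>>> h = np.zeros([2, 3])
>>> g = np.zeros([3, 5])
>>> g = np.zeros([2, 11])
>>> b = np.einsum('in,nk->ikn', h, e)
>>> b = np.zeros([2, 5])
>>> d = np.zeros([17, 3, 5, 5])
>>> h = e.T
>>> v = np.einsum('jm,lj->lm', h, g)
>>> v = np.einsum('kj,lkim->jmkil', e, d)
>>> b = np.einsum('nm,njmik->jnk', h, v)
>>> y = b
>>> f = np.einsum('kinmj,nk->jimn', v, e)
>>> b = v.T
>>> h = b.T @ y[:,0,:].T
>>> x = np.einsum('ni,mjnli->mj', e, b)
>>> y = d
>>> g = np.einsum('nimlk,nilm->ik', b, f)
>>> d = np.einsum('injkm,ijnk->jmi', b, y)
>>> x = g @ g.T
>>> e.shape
(3, 11)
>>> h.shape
(11, 5, 3, 5, 5)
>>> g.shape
(5, 11)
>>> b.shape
(17, 5, 3, 5, 11)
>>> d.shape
(3, 11, 17)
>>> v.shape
(11, 5, 3, 5, 17)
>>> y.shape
(17, 3, 5, 5)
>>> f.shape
(17, 5, 5, 3)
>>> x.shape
(5, 5)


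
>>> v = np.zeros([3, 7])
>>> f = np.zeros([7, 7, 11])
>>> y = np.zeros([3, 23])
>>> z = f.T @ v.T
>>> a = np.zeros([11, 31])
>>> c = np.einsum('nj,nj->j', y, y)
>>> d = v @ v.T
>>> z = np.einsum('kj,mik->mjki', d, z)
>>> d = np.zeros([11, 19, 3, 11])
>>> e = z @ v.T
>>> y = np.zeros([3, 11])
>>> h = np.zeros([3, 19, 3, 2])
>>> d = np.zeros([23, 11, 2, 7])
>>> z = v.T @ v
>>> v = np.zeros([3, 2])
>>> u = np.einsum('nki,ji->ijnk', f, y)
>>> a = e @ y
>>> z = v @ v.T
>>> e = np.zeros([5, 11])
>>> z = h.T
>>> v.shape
(3, 2)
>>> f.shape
(7, 7, 11)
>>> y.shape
(3, 11)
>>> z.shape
(2, 3, 19, 3)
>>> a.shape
(11, 3, 3, 11)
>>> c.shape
(23,)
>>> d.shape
(23, 11, 2, 7)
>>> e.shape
(5, 11)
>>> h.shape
(3, 19, 3, 2)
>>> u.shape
(11, 3, 7, 7)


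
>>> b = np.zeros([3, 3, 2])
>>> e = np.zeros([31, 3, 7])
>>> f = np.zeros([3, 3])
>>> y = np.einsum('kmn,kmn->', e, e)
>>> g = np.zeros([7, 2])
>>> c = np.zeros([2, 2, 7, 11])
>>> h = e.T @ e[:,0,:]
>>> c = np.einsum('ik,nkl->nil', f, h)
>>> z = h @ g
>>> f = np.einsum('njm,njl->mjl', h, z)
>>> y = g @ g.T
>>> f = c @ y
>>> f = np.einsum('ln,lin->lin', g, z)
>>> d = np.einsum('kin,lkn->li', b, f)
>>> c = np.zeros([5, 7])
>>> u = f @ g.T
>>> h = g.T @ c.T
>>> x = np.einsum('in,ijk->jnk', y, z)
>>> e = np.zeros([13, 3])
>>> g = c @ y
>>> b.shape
(3, 3, 2)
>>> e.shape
(13, 3)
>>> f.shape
(7, 3, 2)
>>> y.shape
(7, 7)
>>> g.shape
(5, 7)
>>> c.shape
(5, 7)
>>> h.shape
(2, 5)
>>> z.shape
(7, 3, 2)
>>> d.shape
(7, 3)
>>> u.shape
(7, 3, 7)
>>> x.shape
(3, 7, 2)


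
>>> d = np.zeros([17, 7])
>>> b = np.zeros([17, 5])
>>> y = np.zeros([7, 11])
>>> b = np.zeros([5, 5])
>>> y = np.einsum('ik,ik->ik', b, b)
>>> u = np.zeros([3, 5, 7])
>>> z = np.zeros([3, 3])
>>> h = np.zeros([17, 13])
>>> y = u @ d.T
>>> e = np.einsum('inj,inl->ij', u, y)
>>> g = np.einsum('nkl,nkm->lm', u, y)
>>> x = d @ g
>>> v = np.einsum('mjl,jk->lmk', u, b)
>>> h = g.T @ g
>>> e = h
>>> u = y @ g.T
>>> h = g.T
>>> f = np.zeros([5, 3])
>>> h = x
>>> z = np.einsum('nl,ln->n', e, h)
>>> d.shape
(17, 7)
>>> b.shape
(5, 5)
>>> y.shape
(3, 5, 17)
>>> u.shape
(3, 5, 7)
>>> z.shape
(17,)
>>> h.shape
(17, 17)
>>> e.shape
(17, 17)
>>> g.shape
(7, 17)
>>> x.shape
(17, 17)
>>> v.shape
(7, 3, 5)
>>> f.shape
(5, 3)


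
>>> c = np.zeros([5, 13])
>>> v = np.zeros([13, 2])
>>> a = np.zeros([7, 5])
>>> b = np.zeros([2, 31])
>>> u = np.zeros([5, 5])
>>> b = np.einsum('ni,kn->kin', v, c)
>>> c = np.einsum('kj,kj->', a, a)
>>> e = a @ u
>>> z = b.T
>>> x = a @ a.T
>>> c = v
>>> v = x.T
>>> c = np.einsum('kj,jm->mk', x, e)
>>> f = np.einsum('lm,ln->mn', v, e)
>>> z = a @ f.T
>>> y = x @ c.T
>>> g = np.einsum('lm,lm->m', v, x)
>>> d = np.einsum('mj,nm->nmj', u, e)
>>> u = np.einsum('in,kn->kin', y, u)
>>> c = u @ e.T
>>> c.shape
(5, 7, 7)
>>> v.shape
(7, 7)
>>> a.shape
(7, 5)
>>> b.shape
(5, 2, 13)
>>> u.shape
(5, 7, 5)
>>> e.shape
(7, 5)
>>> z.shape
(7, 7)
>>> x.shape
(7, 7)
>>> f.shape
(7, 5)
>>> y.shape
(7, 5)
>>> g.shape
(7,)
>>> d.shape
(7, 5, 5)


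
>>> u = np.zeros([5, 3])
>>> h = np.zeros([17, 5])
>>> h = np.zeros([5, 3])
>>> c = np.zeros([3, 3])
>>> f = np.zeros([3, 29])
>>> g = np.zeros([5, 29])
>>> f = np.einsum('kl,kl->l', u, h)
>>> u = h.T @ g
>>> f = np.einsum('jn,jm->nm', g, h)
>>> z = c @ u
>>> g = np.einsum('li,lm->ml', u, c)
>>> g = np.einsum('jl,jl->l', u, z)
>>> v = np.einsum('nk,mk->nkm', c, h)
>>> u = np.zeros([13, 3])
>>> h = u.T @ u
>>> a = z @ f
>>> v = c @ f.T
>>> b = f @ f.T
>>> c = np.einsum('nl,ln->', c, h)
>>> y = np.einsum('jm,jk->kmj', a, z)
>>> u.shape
(13, 3)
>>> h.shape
(3, 3)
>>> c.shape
()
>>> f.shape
(29, 3)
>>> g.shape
(29,)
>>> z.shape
(3, 29)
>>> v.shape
(3, 29)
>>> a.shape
(3, 3)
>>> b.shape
(29, 29)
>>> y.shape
(29, 3, 3)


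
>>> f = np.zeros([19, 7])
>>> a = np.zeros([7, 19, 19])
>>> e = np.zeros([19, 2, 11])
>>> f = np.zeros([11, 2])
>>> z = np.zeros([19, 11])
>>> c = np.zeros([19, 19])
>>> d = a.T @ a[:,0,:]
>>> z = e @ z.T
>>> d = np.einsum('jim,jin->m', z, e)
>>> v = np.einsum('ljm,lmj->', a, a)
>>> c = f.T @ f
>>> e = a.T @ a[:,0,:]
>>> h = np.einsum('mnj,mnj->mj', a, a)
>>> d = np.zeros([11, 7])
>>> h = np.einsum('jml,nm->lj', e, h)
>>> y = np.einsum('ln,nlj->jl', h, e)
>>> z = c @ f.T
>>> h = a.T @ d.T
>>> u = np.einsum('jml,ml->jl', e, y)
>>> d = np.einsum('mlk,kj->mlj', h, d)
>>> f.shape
(11, 2)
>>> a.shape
(7, 19, 19)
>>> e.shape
(19, 19, 19)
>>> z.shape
(2, 11)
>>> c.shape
(2, 2)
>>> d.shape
(19, 19, 7)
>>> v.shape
()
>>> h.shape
(19, 19, 11)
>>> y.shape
(19, 19)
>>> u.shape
(19, 19)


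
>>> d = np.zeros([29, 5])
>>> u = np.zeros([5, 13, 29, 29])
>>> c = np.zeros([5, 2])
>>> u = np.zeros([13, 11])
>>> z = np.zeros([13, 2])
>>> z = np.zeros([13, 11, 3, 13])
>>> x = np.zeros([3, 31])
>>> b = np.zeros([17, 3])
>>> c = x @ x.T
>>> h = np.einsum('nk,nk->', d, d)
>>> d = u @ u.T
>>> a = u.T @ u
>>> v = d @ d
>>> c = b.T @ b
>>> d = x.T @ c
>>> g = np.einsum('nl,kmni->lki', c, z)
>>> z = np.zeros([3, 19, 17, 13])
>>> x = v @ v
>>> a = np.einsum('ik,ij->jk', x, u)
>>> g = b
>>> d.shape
(31, 3)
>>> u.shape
(13, 11)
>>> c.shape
(3, 3)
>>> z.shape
(3, 19, 17, 13)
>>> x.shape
(13, 13)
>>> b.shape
(17, 3)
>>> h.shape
()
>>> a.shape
(11, 13)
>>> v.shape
(13, 13)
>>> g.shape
(17, 3)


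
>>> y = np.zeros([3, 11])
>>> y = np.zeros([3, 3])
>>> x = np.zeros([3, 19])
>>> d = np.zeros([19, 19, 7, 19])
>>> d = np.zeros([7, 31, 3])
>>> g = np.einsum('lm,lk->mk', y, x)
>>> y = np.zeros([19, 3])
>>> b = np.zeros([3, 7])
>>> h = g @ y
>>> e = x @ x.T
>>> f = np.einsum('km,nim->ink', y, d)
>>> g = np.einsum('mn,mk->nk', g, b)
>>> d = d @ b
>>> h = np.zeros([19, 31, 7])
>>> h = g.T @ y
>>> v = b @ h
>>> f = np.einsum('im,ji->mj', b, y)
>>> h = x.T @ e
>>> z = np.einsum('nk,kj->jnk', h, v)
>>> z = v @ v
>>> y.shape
(19, 3)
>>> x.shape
(3, 19)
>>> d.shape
(7, 31, 7)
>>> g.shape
(19, 7)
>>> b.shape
(3, 7)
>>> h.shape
(19, 3)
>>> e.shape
(3, 3)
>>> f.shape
(7, 19)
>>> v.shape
(3, 3)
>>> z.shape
(3, 3)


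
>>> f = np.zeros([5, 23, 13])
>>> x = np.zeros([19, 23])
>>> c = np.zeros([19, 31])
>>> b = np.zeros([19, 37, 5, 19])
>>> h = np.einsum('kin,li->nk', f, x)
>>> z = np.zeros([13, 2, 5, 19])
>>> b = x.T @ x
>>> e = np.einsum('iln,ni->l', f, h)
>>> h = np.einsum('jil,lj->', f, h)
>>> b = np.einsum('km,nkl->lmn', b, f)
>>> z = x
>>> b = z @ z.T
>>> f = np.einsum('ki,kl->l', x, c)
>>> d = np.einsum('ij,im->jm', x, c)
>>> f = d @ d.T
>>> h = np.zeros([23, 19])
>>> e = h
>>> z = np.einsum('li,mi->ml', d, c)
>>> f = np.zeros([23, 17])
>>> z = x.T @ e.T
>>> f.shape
(23, 17)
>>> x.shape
(19, 23)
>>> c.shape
(19, 31)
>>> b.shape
(19, 19)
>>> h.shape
(23, 19)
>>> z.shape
(23, 23)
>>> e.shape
(23, 19)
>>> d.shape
(23, 31)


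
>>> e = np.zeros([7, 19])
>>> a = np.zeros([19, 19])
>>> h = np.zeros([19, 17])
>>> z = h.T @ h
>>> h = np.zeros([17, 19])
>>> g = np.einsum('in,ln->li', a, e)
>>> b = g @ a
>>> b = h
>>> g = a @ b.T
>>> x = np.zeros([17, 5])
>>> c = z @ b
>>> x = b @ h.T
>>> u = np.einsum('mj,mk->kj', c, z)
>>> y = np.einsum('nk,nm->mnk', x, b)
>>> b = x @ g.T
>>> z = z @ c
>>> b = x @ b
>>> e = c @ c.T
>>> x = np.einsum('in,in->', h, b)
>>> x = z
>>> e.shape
(17, 17)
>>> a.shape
(19, 19)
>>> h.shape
(17, 19)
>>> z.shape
(17, 19)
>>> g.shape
(19, 17)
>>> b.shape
(17, 19)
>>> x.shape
(17, 19)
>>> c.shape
(17, 19)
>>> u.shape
(17, 19)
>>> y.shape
(19, 17, 17)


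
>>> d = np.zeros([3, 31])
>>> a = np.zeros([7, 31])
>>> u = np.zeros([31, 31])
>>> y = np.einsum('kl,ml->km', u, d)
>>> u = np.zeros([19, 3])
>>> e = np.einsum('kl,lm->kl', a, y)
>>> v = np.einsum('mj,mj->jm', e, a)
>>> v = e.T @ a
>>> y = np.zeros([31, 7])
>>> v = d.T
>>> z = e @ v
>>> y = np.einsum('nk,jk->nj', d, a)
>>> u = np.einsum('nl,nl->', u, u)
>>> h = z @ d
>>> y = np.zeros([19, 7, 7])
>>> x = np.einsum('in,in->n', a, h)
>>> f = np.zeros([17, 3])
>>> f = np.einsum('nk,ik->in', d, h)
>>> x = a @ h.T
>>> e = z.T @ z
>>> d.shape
(3, 31)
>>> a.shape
(7, 31)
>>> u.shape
()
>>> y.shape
(19, 7, 7)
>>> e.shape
(3, 3)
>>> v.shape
(31, 3)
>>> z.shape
(7, 3)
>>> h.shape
(7, 31)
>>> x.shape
(7, 7)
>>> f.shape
(7, 3)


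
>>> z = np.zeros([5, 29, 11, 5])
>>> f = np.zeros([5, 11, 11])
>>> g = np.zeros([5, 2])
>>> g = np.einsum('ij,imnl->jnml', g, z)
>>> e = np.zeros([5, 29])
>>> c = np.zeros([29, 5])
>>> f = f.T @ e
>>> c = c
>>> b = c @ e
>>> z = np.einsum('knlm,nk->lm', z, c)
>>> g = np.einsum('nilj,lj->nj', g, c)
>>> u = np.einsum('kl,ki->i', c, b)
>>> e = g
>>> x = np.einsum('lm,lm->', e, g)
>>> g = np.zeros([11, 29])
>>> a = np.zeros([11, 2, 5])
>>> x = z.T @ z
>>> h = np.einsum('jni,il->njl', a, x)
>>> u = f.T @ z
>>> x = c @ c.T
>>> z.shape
(11, 5)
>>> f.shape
(11, 11, 29)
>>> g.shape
(11, 29)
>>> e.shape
(2, 5)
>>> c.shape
(29, 5)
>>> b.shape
(29, 29)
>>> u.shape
(29, 11, 5)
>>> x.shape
(29, 29)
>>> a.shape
(11, 2, 5)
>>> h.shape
(2, 11, 5)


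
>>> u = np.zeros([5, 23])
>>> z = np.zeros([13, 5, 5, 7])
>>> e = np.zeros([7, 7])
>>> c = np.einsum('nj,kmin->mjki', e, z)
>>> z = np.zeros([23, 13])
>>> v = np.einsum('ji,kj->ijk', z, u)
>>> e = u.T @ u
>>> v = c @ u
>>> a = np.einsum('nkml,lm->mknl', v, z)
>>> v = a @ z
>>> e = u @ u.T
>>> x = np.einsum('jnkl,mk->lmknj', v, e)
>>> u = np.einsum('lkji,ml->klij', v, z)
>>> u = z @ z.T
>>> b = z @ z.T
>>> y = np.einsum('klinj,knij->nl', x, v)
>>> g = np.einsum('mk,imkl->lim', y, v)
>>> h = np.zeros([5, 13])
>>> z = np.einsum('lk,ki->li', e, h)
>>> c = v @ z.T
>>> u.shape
(23, 23)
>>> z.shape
(5, 13)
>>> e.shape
(5, 5)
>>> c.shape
(13, 7, 5, 5)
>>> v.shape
(13, 7, 5, 13)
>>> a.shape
(13, 7, 5, 23)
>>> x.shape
(13, 5, 5, 7, 13)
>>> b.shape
(23, 23)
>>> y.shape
(7, 5)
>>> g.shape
(13, 13, 7)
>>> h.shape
(5, 13)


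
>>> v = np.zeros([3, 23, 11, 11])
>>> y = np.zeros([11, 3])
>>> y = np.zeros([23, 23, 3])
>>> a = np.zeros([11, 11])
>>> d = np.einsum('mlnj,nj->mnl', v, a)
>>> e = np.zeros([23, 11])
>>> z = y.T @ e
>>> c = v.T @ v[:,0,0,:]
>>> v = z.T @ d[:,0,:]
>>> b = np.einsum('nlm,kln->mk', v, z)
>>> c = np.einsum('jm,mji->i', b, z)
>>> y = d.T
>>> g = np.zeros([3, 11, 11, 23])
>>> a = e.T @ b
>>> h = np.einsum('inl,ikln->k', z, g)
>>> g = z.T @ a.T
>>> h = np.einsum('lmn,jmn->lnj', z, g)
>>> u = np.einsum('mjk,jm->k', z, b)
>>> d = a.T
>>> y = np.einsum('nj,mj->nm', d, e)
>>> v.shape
(11, 23, 23)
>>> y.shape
(3, 23)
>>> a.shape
(11, 3)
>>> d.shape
(3, 11)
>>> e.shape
(23, 11)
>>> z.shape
(3, 23, 11)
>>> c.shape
(11,)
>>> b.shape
(23, 3)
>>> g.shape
(11, 23, 11)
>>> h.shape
(3, 11, 11)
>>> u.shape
(11,)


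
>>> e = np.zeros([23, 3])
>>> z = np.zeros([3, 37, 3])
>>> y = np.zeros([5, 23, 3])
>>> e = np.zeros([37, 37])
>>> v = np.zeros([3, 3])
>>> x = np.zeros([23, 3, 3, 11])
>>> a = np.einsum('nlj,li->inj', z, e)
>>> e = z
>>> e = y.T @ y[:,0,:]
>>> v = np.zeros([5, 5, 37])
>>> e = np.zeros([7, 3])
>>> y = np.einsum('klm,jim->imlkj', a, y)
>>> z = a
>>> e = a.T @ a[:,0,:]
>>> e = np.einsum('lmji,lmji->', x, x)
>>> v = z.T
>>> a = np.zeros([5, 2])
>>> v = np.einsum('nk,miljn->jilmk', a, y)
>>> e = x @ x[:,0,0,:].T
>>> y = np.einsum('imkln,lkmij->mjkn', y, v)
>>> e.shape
(23, 3, 3, 23)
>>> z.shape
(37, 3, 3)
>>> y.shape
(3, 2, 3, 5)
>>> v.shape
(37, 3, 3, 23, 2)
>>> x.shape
(23, 3, 3, 11)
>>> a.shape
(5, 2)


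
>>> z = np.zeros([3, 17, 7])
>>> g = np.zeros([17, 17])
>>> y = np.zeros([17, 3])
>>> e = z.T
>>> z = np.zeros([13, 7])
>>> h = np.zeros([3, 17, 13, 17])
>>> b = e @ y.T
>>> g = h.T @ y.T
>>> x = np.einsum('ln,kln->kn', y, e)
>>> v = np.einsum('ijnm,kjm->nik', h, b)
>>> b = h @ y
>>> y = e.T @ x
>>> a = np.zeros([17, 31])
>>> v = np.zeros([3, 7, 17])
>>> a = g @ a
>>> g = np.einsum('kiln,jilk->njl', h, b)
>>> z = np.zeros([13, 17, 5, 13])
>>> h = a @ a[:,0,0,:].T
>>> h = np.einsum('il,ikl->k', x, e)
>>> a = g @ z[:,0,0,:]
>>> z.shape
(13, 17, 5, 13)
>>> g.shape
(17, 3, 13)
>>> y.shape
(3, 17, 3)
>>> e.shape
(7, 17, 3)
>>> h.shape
(17,)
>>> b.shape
(3, 17, 13, 3)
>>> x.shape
(7, 3)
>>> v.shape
(3, 7, 17)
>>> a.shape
(17, 3, 13)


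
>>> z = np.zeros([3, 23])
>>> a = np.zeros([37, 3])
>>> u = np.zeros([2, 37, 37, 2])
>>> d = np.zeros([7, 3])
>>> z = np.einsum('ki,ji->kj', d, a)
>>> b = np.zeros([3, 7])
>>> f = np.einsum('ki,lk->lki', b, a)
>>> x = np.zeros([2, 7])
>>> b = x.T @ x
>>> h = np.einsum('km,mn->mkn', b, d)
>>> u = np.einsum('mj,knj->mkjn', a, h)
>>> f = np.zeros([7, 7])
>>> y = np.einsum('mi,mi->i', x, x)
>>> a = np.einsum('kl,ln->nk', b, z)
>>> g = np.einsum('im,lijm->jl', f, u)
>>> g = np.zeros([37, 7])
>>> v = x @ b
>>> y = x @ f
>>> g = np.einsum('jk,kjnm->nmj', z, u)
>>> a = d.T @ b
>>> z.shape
(7, 37)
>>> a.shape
(3, 7)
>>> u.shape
(37, 7, 3, 7)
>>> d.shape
(7, 3)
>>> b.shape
(7, 7)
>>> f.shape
(7, 7)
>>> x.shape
(2, 7)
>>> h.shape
(7, 7, 3)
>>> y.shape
(2, 7)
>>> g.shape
(3, 7, 7)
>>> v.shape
(2, 7)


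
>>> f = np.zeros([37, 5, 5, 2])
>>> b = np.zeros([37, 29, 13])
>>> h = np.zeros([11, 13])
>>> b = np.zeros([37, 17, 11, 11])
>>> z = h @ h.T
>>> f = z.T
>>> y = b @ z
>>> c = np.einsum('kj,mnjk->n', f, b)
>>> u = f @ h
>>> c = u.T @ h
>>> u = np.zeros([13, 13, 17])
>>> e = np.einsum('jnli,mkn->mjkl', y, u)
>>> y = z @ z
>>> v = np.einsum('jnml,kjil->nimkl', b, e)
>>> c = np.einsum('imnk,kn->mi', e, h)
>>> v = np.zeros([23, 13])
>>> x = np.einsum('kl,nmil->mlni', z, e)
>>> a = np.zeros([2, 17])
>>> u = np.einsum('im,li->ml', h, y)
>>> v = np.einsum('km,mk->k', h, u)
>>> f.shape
(11, 11)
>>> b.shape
(37, 17, 11, 11)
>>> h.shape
(11, 13)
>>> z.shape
(11, 11)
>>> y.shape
(11, 11)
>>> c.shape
(37, 13)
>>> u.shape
(13, 11)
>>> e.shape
(13, 37, 13, 11)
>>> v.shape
(11,)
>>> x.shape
(37, 11, 13, 13)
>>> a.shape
(2, 17)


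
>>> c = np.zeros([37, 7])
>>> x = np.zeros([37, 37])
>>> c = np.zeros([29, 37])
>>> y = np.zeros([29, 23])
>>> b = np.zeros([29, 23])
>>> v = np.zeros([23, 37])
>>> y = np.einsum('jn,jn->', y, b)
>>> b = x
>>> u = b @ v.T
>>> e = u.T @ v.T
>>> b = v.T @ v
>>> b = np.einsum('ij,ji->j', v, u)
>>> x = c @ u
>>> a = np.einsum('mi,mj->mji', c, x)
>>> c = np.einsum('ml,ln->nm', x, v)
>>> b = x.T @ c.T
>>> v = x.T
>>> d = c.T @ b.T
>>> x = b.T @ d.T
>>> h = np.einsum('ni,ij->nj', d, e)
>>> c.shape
(37, 29)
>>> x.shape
(37, 29)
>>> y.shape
()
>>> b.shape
(23, 37)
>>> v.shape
(23, 29)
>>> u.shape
(37, 23)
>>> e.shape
(23, 23)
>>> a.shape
(29, 23, 37)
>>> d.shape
(29, 23)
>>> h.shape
(29, 23)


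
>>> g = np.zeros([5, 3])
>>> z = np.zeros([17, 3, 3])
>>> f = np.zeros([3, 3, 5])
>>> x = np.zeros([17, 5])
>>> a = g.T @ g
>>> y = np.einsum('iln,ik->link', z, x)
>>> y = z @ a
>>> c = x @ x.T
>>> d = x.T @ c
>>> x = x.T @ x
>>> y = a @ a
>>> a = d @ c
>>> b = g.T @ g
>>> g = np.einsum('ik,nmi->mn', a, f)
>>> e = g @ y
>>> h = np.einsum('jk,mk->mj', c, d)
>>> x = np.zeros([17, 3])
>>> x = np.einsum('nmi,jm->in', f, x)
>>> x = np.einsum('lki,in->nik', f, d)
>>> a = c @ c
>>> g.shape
(3, 3)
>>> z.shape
(17, 3, 3)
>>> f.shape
(3, 3, 5)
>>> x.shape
(17, 5, 3)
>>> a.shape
(17, 17)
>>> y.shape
(3, 3)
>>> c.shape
(17, 17)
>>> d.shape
(5, 17)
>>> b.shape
(3, 3)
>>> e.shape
(3, 3)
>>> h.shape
(5, 17)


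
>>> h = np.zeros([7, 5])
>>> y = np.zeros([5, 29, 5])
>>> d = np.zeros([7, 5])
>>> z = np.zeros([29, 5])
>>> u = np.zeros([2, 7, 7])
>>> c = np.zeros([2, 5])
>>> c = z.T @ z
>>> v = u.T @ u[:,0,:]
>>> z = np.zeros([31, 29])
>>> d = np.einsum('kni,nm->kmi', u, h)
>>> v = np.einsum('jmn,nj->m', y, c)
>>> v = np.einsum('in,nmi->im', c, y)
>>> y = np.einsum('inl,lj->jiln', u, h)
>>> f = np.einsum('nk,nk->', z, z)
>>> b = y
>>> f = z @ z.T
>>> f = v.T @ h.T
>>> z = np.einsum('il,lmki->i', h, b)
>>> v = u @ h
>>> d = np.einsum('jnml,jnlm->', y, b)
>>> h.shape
(7, 5)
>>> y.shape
(5, 2, 7, 7)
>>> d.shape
()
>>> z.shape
(7,)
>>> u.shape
(2, 7, 7)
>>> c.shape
(5, 5)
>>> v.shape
(2, 7, 5)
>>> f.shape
(29, 7)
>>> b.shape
(5, 2, 7, 7)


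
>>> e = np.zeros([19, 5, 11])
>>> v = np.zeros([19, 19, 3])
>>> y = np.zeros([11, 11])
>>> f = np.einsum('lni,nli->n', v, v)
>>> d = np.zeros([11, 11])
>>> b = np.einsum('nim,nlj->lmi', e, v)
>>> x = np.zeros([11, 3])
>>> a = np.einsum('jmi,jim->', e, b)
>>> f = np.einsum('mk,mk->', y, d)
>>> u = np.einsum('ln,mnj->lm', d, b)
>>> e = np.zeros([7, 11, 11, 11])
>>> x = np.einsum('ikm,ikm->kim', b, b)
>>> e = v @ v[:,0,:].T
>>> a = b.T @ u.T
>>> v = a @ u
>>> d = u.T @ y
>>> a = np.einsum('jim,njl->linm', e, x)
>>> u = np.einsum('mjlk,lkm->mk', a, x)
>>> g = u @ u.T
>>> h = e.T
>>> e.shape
(19, 19, 19)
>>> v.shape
(5, 11, 19)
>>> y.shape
(11, 11)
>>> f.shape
()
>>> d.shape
(19, 11)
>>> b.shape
(19, 11, 5)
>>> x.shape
(11, 19, 5)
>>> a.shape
(5, 19, 11, 19)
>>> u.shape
(5, 19)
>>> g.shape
(5, 5)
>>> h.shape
(19, 19, 19)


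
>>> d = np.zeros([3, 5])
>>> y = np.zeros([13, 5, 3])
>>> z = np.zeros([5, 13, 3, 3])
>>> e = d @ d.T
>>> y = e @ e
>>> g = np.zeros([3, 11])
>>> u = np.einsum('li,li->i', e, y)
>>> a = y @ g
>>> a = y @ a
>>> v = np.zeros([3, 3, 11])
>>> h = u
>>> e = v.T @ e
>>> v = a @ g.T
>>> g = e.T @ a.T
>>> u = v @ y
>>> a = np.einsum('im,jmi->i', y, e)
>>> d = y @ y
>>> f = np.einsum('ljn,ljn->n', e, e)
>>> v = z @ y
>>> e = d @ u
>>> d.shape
(3, 3)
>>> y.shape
(3, 3)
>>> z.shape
(5, 13, 3, 3)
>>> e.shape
(3, 3)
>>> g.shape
(3, 3, 3)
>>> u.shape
(3, 3)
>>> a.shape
(3,)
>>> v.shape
(5, 13, 3, 3)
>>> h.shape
(3,)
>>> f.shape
(3,)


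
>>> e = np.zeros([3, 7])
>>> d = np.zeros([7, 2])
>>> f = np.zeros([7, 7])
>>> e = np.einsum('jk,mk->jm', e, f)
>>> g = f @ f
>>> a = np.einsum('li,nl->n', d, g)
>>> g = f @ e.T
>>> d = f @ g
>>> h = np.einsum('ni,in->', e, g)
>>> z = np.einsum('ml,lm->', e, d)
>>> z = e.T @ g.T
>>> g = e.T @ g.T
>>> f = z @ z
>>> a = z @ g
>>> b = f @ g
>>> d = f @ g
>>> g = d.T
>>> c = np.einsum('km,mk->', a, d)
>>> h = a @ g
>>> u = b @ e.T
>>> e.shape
(3, 7)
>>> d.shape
(7, 7)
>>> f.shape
(7, 7)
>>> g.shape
(7, 7)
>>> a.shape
(7, 7)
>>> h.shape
(7, 7)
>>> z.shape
(7, 7)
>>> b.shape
(7, 7)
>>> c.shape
()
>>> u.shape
(7, 3)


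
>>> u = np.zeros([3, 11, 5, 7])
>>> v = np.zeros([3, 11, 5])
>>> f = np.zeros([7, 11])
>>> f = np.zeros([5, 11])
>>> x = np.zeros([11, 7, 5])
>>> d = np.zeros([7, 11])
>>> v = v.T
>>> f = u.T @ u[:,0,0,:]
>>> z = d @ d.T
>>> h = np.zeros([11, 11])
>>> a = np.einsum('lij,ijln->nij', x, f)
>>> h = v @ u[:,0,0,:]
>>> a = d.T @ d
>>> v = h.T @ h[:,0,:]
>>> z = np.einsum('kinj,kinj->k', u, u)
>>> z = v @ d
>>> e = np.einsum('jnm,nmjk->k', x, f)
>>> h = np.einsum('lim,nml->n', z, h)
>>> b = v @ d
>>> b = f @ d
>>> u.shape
(3, 11, 5, 7)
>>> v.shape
(7, 11, 7)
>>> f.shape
(7, 5, 11, 7)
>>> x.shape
(11, 7, 5)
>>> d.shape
(7, 11)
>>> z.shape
(7, 11, 11)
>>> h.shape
(5,)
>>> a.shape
(11, 11)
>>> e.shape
(7,)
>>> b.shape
(7, 5, 11, 11)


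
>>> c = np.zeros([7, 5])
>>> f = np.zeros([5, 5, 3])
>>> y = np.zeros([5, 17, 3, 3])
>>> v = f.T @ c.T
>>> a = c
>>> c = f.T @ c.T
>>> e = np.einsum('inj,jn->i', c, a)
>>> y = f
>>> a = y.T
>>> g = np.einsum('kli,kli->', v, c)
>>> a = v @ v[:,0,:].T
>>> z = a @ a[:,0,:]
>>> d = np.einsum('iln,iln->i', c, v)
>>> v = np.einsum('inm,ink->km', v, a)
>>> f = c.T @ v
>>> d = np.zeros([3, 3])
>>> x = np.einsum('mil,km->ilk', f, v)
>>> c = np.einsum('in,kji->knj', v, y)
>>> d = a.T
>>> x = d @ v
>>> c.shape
(5, 7, 5)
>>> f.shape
(7, 5, 7)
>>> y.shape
(5, 5, 3)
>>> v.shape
(3, 7)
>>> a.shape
(3, 5, 3)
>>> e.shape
(3,)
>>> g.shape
()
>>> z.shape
(3, 5, 3)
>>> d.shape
(3, 5, 3)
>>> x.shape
(3, 5, 7)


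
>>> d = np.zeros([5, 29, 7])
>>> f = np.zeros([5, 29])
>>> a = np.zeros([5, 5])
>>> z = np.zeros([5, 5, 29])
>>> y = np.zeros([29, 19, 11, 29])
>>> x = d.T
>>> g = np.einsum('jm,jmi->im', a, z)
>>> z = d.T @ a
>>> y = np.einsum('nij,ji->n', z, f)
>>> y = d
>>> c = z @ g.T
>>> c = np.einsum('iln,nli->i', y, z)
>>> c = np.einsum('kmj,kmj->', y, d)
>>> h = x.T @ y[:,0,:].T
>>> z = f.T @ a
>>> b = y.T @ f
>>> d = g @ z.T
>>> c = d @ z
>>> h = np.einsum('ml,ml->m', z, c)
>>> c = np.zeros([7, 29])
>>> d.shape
(29, 29)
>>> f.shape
(5, 29)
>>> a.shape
(5, 5)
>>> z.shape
(29, 5)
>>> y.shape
(5, 29, 7)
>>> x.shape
(7, 29, 5)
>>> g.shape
(29, 5)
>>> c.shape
(7, 29)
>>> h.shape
(29,)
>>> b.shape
(7, 29, 29)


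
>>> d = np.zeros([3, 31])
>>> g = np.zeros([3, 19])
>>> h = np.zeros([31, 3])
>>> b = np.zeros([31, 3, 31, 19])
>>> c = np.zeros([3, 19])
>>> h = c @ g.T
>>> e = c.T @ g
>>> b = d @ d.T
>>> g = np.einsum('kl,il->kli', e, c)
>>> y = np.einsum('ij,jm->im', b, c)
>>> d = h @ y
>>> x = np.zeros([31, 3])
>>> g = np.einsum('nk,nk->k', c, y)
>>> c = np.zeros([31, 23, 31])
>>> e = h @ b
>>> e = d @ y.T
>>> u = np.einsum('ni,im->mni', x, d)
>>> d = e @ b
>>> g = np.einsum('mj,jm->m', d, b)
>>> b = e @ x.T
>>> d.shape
(3, 3)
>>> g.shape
(3,)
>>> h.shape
(3, 3)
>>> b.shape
(3, 31)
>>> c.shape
(31, 23, 31)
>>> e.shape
(3, 3)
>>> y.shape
(3, 19)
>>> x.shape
(31, 3)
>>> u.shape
(19, 31, 3)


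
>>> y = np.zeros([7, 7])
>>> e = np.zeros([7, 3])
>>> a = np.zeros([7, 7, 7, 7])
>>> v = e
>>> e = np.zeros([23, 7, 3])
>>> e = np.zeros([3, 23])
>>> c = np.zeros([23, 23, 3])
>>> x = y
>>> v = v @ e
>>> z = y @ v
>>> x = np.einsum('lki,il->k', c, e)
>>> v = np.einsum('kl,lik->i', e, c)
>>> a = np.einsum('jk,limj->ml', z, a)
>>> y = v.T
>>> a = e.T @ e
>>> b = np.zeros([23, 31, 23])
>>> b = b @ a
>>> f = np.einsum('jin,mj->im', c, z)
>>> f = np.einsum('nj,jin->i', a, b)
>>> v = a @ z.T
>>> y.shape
(23,)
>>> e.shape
(3, 23)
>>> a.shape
(23, 23)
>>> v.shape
(23, 7)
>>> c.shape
(23, 23, 3)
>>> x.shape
(23,)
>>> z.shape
(7, 23)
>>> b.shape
(23, 31, 23)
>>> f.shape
(31,)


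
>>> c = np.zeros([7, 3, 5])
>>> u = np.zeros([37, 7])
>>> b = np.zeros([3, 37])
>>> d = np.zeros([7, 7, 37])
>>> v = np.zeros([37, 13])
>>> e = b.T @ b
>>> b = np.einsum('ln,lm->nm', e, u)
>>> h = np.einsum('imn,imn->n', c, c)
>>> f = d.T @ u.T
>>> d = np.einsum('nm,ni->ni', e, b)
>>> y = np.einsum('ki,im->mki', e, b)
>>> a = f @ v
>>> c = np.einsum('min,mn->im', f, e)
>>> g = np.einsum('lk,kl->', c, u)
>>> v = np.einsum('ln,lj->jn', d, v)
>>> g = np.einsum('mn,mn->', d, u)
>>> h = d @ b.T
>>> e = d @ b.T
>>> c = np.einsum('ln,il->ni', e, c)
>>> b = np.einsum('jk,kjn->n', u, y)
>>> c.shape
(37, 7)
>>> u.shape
(37, 7)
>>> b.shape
(37,)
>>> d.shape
(37, 7)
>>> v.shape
(13, 7)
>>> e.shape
(37, 37)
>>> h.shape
(37, 37)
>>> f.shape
(37, 7, 37)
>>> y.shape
(7, 37, 37)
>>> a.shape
(37, 7, 13)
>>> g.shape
()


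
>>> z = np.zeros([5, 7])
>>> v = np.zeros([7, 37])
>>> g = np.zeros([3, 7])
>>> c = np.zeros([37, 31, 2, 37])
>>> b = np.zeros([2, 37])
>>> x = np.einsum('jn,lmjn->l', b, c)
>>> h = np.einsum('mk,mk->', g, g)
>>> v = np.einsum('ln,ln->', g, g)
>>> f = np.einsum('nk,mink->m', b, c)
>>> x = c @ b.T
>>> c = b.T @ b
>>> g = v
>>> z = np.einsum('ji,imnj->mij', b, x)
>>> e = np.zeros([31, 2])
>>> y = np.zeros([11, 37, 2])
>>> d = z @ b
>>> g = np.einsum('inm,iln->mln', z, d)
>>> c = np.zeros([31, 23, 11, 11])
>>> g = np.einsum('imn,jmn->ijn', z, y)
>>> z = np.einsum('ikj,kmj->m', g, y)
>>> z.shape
(37,)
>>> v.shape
()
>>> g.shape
(31, 11, 2)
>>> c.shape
(31, 23, 11, 11)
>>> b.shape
(2, 37)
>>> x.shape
(37, 31, 2, 2)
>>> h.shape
()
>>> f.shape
(37,)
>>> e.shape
(31, 2)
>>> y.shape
(11, 37, 2)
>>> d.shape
(31, 37, 37)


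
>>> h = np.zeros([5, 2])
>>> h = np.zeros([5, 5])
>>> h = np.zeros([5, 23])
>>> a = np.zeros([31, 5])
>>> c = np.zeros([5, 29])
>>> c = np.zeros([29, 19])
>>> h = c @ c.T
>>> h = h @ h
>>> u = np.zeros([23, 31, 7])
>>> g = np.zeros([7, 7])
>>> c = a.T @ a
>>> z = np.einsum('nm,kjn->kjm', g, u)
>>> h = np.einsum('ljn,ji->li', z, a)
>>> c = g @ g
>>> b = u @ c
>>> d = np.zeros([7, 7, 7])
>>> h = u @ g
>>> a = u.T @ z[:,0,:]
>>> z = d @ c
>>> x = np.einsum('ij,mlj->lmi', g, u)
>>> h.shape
(23, 31, 7)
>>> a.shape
(7, 31, 7)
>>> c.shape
(7, 7)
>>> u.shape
(23, 31, 7)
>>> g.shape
(7, 7)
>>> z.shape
(7, 7, 7)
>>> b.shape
(23, 31, 7)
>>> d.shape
(7, 7, 7)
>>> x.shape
(31, 23, 7)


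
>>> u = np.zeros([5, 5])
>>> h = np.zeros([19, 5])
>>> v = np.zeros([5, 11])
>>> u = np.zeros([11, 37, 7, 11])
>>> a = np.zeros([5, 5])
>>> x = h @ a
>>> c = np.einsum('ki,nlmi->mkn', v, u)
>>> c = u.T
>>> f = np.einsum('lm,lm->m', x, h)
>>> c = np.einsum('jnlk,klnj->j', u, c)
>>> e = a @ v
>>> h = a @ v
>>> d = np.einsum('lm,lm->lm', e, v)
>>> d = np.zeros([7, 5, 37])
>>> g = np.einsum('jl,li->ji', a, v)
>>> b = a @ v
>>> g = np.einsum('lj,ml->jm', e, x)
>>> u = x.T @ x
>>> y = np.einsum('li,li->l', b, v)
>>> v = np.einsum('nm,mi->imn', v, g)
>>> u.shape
(5, 5)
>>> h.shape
(5, 11)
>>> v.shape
(19, 11, 5)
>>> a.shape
(5, 5)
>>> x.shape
(19, 5)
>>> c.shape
(11,)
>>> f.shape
(5,)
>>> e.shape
(5, 11)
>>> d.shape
(7, 5, 37)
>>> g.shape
(11, 19)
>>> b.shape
(5, 11)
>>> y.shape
(5,)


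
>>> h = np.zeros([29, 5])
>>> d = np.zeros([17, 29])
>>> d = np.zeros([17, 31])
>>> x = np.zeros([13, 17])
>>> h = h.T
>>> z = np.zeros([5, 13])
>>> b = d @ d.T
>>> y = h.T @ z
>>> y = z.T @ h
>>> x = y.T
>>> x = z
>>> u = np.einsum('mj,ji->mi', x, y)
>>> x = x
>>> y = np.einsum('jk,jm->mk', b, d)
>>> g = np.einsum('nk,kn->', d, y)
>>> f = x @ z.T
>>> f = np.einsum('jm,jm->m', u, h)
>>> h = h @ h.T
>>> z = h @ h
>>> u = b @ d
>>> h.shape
(5, 5)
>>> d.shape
(17, 31)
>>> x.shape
(5, 13)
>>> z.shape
(5, 5)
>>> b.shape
(17, 17)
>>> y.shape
(31, 17)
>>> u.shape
(17, 31)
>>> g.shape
()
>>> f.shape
(29,)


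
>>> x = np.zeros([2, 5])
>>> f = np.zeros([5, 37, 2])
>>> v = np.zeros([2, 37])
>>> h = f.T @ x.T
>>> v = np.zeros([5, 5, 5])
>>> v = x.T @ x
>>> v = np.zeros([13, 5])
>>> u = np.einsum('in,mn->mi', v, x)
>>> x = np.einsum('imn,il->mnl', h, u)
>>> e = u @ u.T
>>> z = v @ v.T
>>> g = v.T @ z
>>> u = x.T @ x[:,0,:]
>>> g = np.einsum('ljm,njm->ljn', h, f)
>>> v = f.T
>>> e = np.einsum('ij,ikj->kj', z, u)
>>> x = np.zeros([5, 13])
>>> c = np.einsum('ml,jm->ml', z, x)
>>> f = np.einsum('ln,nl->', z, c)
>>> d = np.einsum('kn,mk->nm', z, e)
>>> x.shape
(5, 13)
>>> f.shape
()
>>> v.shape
(2, 37, 5)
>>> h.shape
(2, 37, 2)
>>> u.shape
(13, 2, 13)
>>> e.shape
(2, 13)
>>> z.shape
(13, 13)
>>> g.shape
(2, 37, 5)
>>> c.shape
(13, 13)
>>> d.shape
(13, 2)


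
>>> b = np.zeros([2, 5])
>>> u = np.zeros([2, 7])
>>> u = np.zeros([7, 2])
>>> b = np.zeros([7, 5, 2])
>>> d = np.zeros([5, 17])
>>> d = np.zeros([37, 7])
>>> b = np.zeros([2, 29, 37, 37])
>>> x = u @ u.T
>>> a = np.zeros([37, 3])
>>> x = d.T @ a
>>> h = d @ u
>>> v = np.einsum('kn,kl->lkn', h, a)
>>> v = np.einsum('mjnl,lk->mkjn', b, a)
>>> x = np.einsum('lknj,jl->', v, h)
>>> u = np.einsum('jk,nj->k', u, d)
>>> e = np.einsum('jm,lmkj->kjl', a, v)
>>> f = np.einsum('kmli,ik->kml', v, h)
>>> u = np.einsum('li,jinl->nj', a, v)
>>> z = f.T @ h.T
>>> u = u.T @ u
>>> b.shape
(2, 29, 37, 37)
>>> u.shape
(2, 2)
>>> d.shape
(37, 7)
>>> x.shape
()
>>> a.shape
(37, 3)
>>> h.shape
(37, 2)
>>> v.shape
(2, 3, 29, 37)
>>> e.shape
(29, 37, 2)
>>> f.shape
(2, 3, 29)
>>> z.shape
(29, 3, 37)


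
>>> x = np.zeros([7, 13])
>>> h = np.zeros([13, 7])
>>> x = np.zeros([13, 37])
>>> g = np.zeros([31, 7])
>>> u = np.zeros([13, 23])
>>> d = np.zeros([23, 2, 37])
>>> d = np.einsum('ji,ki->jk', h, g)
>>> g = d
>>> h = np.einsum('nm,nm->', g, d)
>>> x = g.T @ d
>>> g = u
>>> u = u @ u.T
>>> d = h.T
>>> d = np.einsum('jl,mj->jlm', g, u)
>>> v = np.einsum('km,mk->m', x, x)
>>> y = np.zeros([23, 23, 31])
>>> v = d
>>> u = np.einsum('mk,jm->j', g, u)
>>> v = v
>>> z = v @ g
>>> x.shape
(31, 31)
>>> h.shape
()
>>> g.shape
(13, 23)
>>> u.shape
(13,)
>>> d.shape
(13, 23, 13)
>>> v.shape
(13, 23, 13)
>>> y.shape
(23, 23, 31)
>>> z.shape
(13, 23, 23)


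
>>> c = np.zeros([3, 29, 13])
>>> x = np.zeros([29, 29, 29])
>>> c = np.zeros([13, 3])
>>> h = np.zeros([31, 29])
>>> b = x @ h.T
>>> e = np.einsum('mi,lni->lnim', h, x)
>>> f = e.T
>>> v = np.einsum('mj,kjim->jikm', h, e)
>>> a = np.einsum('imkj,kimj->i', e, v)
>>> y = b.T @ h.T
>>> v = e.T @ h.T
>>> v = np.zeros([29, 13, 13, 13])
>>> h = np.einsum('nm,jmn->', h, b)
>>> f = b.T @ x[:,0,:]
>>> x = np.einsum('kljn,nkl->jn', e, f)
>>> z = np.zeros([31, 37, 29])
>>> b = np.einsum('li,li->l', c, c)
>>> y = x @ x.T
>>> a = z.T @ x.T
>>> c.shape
(13, 3)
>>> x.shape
(29, 31)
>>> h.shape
()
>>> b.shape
(13,)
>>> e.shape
(29, 29, 29, 31)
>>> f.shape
(31, 29, 29)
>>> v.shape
(29, 13, 13, 13)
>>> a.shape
(29, 37, 29)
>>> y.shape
(29, 29)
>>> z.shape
(31, 37, 29)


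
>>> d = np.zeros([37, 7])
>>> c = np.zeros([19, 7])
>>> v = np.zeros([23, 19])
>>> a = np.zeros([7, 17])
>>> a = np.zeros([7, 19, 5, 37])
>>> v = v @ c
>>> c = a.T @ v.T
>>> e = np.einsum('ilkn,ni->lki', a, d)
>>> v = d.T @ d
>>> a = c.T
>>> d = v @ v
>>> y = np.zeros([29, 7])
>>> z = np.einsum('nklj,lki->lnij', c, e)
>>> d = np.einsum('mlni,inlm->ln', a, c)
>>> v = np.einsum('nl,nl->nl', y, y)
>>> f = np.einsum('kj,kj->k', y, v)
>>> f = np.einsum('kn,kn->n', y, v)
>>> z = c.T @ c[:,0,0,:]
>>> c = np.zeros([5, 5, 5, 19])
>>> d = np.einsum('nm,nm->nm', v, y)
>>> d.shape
(29, 7)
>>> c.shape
(5, 5, 5, 19)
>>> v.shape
(29, 7)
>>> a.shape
(23, 19, 5, 37)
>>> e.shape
(19, 5, 7)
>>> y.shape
(29, 7)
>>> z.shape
(23, 19, 5, 23)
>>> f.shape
(7,)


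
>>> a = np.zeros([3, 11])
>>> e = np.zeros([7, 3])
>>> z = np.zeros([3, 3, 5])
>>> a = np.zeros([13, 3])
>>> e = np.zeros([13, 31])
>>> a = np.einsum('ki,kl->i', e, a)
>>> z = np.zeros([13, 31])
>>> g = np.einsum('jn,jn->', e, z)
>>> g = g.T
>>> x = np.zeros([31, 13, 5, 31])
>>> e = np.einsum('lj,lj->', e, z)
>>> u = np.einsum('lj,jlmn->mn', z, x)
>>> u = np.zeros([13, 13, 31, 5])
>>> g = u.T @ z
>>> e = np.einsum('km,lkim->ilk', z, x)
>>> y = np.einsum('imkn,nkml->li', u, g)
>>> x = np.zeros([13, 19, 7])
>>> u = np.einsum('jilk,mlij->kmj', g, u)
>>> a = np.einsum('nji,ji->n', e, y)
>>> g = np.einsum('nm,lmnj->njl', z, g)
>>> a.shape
(5,)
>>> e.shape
(5, 31, 13)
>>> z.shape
(13, 31)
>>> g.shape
(13, 31, 5)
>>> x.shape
(13, 19, 7)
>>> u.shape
(31, 13, 5)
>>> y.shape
(31, 13)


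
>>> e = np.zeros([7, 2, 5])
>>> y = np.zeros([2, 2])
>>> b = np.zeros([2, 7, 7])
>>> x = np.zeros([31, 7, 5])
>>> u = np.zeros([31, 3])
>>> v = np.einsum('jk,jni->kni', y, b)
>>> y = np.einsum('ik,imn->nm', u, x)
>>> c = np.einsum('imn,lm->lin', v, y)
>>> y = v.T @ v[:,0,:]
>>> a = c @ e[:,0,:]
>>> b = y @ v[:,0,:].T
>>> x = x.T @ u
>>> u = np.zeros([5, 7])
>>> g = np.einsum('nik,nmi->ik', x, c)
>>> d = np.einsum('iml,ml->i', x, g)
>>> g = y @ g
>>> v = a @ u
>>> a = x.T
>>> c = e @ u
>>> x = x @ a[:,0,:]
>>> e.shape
(7, 2, 5)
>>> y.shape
(7, 7, 7)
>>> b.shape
(7, 7, 2)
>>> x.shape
(5, 7, 5)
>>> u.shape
(5, 7)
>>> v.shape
(5, 2, 7)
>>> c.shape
(7, 2, 7)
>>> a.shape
(3, 7, 5)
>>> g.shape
(7, 7, 3)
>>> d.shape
(5,)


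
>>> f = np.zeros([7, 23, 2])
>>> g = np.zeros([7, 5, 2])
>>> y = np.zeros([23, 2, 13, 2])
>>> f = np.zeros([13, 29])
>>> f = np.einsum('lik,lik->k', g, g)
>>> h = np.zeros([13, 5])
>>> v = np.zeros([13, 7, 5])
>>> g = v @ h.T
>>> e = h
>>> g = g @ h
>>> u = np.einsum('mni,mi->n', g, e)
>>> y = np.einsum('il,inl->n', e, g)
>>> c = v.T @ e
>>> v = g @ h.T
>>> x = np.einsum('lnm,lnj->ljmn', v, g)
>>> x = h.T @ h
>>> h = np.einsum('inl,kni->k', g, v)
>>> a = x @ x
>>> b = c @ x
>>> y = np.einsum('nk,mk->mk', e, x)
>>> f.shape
(2,)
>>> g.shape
(13, 7, 5)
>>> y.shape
(5, 5)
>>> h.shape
(13,)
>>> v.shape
(13, 7, 13)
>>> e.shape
(13, 5)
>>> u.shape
(7,)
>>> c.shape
(5, 7, 5)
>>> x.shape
(5, 5)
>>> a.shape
(5, 5)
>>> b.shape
(5, 7, 5)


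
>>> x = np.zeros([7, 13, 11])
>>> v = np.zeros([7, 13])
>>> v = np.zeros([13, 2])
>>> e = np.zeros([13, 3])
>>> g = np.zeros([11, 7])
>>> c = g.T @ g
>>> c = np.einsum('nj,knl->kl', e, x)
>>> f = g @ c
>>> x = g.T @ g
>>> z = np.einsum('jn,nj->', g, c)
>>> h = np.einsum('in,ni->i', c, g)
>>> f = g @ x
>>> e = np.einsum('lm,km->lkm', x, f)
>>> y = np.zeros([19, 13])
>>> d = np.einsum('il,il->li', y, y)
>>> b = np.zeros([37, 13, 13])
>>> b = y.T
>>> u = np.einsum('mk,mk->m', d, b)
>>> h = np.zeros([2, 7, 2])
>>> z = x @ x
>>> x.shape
(7, 7)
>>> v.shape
(13, 2)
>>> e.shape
(7, 11, 7)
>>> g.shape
(11, 7)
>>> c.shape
(7, 11)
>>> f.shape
(11, 7)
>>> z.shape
(7, 7)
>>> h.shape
(2, 7, 2)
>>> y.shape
(19, 13)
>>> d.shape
(13, 19)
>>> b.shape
(13, 19)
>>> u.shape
(13,)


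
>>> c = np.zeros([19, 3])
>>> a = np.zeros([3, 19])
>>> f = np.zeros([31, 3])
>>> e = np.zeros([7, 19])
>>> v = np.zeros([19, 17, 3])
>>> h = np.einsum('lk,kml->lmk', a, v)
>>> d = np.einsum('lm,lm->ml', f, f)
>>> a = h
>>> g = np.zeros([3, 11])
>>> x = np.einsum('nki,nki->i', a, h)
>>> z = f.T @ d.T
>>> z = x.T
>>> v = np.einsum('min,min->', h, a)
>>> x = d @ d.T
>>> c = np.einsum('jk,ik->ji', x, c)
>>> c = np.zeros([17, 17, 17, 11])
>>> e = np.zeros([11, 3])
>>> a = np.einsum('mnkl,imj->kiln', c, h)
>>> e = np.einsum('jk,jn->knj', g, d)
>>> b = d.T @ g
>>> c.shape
(17, 17, 17, 11)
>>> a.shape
(17, 3, 11, 17)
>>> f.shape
(31, 3)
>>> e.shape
(11, 31, 3)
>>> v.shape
()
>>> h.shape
(3, 17, 19)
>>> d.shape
(3, 31)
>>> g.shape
(3, 11)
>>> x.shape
(3, 3)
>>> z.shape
(19,)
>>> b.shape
(31, 11)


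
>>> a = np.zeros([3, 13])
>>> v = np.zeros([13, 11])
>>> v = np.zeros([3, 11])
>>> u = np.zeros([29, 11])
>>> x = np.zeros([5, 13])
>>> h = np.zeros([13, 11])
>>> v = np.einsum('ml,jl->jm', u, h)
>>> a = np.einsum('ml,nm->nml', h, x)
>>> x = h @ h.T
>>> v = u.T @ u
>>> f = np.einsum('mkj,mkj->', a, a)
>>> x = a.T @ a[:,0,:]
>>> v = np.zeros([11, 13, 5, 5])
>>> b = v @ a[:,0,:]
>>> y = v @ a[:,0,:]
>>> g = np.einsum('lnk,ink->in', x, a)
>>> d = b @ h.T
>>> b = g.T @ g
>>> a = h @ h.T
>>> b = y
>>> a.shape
(13, 13)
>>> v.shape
(11, 13, 5, 5)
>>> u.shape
(29, 11)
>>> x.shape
(11, 13, 11)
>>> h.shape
(13, 11)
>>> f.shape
()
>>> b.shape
(11, 13, 5, 11)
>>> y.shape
(11, 13, 5, 11)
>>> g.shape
(5, 13)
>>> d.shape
(11, 13, 5, 13)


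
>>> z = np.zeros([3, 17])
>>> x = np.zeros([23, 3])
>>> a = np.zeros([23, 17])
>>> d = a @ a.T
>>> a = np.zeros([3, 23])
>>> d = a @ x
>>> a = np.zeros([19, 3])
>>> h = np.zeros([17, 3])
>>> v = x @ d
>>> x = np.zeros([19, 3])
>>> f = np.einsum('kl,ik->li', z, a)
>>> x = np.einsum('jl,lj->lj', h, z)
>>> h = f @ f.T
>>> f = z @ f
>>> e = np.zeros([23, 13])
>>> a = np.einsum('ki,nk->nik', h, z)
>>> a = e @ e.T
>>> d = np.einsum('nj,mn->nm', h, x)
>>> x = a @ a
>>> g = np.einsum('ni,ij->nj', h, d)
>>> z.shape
(3, 17)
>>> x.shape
(23, 23)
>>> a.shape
(23, 23)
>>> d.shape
(17, 3)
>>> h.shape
(17, 17)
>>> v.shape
(23, 3)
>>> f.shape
(3, 19)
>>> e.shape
(23, 13)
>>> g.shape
(17, 3)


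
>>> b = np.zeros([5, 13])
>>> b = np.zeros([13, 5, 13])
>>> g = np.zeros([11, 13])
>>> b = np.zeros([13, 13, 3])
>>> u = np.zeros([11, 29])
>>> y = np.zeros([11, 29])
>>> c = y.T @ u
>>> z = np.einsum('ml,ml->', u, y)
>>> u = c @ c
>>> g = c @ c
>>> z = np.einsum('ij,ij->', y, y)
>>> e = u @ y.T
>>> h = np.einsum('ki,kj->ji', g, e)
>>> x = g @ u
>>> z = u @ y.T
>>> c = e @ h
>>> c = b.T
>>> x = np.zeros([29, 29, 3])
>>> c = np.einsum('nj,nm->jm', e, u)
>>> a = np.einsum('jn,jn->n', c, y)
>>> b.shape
(13, 13, 3)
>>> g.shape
(29, 29)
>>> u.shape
(29, 29)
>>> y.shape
(11, 29)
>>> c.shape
(11, 29)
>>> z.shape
(29, 11)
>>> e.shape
(29, 11)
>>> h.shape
(11, 29)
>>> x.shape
(29, 29, 3)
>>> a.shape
(29,)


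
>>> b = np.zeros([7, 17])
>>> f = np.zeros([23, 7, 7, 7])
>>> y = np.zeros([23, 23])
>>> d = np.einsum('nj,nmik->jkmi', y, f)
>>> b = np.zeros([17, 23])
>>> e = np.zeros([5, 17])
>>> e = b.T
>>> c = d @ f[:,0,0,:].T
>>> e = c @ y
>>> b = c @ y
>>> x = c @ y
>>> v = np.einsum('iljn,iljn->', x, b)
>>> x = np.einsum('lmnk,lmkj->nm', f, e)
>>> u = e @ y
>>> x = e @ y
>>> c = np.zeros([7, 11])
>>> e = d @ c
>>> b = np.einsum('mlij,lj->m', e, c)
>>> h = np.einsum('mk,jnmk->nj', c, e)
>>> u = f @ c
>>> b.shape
(23,)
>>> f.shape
(23, 7, 7, 7)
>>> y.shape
(23, 23)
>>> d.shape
(23, 7, 7, 7)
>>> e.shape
(23, 7, 7, 11)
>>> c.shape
(7, 11)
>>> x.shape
(23, 7, 7, 23)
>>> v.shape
()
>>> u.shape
(23, 7, 7, 11)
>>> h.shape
(7, 23)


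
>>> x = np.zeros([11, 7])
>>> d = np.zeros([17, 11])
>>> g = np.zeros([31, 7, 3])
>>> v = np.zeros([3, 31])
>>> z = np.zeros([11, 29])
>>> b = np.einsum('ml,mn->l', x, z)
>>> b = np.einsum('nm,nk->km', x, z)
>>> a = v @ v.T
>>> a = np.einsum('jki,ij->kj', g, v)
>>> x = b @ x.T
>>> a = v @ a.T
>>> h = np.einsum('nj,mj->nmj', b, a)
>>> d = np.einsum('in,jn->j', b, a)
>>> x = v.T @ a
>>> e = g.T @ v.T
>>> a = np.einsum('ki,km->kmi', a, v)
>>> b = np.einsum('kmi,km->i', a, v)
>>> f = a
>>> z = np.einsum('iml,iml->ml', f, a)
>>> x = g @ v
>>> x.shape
(31, 7, 31)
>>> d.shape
(3,)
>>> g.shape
(31, 7, 3)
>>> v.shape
(3, 31)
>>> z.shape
(31, 7)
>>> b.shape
(7,)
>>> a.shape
(3, 31, 7)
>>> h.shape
(29, 3, 7)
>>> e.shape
(3, 7, 3)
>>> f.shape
(3, 31, 7)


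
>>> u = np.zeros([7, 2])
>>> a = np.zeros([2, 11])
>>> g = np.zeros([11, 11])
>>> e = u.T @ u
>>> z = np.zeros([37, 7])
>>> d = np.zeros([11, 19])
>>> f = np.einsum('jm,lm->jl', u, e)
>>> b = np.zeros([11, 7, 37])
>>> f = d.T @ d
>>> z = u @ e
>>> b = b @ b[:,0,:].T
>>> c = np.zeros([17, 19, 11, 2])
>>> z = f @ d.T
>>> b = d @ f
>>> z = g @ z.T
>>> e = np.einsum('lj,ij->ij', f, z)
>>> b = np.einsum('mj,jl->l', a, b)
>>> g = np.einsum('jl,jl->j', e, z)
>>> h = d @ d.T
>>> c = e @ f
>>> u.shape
(7, 2)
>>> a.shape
(2, 11)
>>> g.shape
(11,)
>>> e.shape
(11, 19)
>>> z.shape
(11, 19)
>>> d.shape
(11, 19)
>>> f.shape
(19, 19)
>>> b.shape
(19,)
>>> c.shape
(11, 19)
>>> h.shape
(11, 11)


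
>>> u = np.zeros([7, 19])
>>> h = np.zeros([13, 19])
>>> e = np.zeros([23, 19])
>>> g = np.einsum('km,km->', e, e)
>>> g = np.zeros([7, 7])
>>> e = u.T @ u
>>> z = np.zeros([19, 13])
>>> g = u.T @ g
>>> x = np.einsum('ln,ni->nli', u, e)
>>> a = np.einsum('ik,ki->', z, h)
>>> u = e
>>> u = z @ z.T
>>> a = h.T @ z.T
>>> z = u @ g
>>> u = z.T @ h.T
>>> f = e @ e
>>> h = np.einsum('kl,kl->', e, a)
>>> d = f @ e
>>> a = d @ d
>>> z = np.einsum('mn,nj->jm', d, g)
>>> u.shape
(7, 13)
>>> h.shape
()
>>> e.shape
(19, 19)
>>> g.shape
(19, 7)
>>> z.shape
(7, 19)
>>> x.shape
(19, 7, 19)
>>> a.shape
(19, 19)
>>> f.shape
(19, 19)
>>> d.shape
(19, 19)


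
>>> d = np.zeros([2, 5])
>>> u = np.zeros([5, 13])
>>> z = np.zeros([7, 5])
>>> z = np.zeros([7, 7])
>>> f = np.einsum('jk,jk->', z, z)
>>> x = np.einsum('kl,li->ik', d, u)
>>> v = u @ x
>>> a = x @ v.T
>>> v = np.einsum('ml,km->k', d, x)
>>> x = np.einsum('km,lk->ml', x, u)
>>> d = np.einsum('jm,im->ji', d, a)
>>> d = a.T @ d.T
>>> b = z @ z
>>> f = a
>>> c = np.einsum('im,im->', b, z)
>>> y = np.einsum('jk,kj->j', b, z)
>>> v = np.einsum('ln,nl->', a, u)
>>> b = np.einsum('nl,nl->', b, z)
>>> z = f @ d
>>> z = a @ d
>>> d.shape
(5, 2)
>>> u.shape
(5, 13)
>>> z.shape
(13, 2)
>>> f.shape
(13, 5)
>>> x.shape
(2, 5)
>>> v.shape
()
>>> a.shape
(13, 5)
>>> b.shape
()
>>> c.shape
()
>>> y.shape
(7,)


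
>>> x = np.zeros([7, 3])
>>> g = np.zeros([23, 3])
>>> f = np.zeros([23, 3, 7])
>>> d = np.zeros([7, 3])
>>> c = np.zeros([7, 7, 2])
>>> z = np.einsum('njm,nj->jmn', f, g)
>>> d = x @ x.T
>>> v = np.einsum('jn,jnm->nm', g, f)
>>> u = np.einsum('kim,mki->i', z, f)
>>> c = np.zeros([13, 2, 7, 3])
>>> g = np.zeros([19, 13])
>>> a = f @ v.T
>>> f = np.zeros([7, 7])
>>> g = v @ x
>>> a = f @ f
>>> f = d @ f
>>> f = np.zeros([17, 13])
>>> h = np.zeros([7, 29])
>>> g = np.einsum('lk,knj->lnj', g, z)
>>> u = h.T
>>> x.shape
(7, 3)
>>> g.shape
(3, 7, 23)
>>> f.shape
(17, 13)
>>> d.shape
(7, 7)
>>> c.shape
(13, 2, 7, 3)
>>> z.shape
(3, 7, 23)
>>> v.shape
(3, 7)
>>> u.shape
(29, 7)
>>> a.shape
(7, 7)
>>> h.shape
(7, 29)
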